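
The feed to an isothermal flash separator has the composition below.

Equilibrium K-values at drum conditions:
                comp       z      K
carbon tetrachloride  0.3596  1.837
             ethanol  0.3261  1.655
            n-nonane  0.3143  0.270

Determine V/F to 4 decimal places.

Material balance + equilibrium reduce to Σ zᵢ(Kᵢ−1)/(1+V/F(Kᵢ−1)) = 0.
g(0) = ΣzᵢKᵢ − 1 = 0.2851 and g(1) = 1 − Σzᵢ/Kᵢ = -0.5569, so a root lies in (0, 1).
Newton–Raphson from V/F = 0.61:
  V/F = 0.6100: g = -0.06176, g' = -0.7262 → V/F = 0.5250
  V/F = 0.5250: g = -0.00394, g' = -0.6393 → V/F = 0.5188
Converged at V/F = 0.5188.

V/F = 0.5188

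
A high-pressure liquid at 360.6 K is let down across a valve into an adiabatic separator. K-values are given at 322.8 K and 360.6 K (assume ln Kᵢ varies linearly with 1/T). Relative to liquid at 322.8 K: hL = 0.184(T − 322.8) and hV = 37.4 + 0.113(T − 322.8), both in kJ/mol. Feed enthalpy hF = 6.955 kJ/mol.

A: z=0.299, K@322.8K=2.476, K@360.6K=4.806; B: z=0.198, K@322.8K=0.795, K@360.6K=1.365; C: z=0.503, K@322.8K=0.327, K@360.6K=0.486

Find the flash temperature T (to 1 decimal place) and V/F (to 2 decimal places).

T = 327.4 K, V/F = 0.16

Adiabatic flash: solve Rachford–Rice at each trial T, then check hF = ψ·hV(T) + (1−ψ)·hL(T).
  T = 322.8 K: K = (2.476, 0.795, 0.327), RR gives ψ = 0.074, H_out = 2.786 kJ/mol
  T = 360.6 K: K = (4.806, 1.365, 0.486), RR gives ψ = 0.647, H_out = 29.405 kJ/mol
  T = 341.7 K: K = (3.513, 1.057, 0.403), RR gives ψ = 0.389, H_out = 17.505 kJ/mol
  T = 332.2 K: K = (2.961, 0.920, 0.364), RR gives ψ = 0.246, H_out = 10.771 kJ/mol
  T = 327.5 K: K = (2.711, 0.856, 0.345), RR gives ψ = 0.166, H_out = 7.008 kJ/mol
  T = 325.1 K: K = (2.589, 0.825, 0.336), RR gives ψ = 0.121, H_out = 4.920 kJ/mol
Linear interpolation between T = 325.1 (H_out = 4.920) and T = 327.5 (H_out = 7.008) on hF = 6.955 gives T ≈ 327.4 K, at which ψ = 0.16.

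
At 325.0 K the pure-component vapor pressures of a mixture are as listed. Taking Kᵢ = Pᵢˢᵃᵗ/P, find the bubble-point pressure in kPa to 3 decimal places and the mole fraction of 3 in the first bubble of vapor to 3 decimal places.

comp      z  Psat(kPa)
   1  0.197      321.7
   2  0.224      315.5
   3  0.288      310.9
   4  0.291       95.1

Pbub = 251.260 kPa, y_3 = 0.356

At the bubble point ψ → 0, so ΣzᵢKᵢ = 1 with Kᵢ = Pᵢˢᵃᵗ/P ⇒ P = ΣzᵢPᵢˢᵃᵗ.
P = 0.197·321.7 + 0.224·315.5 + 0.288·310.9 + 0.291·95.1 = 251.260 kPa
yᵢ = zᵢPᵢˢᵃᵗ/P ⇒ y_3 = 0.288·310.9/251.260 = 0.356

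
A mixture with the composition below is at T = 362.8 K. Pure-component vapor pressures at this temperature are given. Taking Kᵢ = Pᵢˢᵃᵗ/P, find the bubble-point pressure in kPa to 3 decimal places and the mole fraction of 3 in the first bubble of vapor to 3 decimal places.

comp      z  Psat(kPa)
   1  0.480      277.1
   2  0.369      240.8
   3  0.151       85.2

Pbub = 234.728 kPa, y_3 = 0.055

At the bubble point ψ → 0, so ΣzᵢKᵢ = 1 with Kᵢ = Pᵢˢᵃᵗ/P ⇒ P = ΣzᵢPᵢˢᵃᵗ.
P = 0.480·277.1 + 0.369·240.8 + 0.151·85.2 = 234.728 kPa
yᵢ = zᵢPᵢˢᵃᵗ/P ⇒ y_3 = 0.151·85.2/234.728 = 0.055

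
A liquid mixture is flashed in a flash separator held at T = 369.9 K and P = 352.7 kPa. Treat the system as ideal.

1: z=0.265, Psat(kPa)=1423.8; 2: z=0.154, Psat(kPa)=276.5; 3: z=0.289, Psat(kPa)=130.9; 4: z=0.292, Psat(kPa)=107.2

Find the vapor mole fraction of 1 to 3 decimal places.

y_1 = 0.645

Raoult's law: Kᵢ = Pᵢˢᵃᵗ/P = Pᵢˢᵃᵗ/352.7.
  K_1 = 1423.8/352.7 = 4.03686, K_2 = 276.5/352.7 = 0.78395, K_3 = 130.9/352.7 = 0.37114, K_4 = 107.2/352.7 = 0.30394
Rachford–Rice: g(ψ) = Σ zᵢ(Kᵢ−1)/(1+ψ(Kᵢ−1)) = 0.
g(0) = ΣzᵢKᵢ − 1 = 0.387 and g(1) = 1 − Σzᵢ/Kᵢ = -1.001, so a root lies in (0, 1).
Iterate (Newton) starting at ψ = 0.58:
  ψ = 0.580: g = -0.3735, g' = -1.011 → ψ = 0.211
  ψ = 0.211: g = 0.0084, g' = -1.263 → ψ = 0.217
Converged at ψ = 0.217.
Compositions from xᵢ = zᵢ/(1+ψ(Kᵢ−1)), yᵢ = Kᵢxᵢ:
  1: x = 0.160, y = 0.645
  2: x = 0.162, y = 0.127
  3: x = 0.335, y = 0.124
  4: x = 0.344, y = 0.105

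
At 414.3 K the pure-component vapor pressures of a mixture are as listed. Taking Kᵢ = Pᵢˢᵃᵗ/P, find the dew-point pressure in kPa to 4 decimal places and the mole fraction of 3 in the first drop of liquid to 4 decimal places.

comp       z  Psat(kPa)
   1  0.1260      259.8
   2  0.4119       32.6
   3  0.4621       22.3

Pdew = 29.5491 kPa, x_3 = 0.6123

At the dew point ψ → 1, so Σzᵢ/Kᵢ = 1 with Kᵢ = Pᵢˢᵃᵗ/P ⇒ 1/P = Σzᵢ/Pᵢˢᵃᵗ.
1/P = 0.1260/259.8 + 0.4119/32.6 + 0.4621/22.3 = 0.0338419 ⇒ P = 29.5491 kPa
xᵢ = zᵢP/Pᵢˢᵃᵗ ⇒ x_3 = 0.4621·29.5491/22.3 = 0.6123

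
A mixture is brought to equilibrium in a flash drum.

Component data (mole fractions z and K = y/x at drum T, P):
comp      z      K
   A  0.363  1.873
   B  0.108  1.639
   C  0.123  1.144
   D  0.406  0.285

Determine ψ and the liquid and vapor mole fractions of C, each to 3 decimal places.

ψ = 0.218, x_C = 0.119, y_C = 0.136

Material balance + equilibrium reduce to Σ zᵢ(Kᵢ−1)/(1+ψ(Kᵢ−1)) = 0.
g(0) = ΣzᵢKᵢ − 1 = 0.113 and g(1) = 1 − Σzᵢ/Kᵢ = -0.792, so a root lies in (0, 1).
Newton iteration, ψ⁰ = 0.54:
  ψ = 0.540: g = -0.1898, g' = -0.705 → ψ = 0.271
  ψ = 0.271: g = -0.0279, g' = -0.535 → ψ = 0.219
  ψ = 0.219: g = -0.0003, g' = -0.523 → ψ = 0.218
Converged at ψ = 0.218.
Compositions from xᵢ = zᵢ/(1+ψ(Kᵢ−1)), yᵢ = Kᵢxᵢ:
  A: x = 0.305, y = 0.571
  B: x = 0.095, y = 0.155
  C: x = 0.119, y = 0.136
  D: x = 0.481, y = 0.137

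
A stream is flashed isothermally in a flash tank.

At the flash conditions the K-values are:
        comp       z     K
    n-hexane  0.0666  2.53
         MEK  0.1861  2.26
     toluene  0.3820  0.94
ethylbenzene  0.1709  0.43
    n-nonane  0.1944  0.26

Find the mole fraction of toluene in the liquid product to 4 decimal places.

Newton–Raphson from V/F = 0.66:
  V/F = 0.6600: g = -0.28249, g' = -0.6776 → V/F = 0.2431
  V/F = 0.2431: g = -0.05797, g' = -0.4905 → V/F = 0.1249
  V/F = 0.1249: g = 0.00167, g' = -0.5255 → V/F = 0.1281
Converged at V/F = 0.1281.
Compositions from xᵢ = zᵢ/(1+V/F(Kᵢ−1)), yᵢ = Kᵢxᵢ:
  n-hexane: x = 0.0557, y = 0.1409
  MEK: x = 0.1602, y = 0.3621
  toluene: x = 0.3850, y = 0.3619
  ethylbenzene: x = 0.1844, y = 0.0793
  n-nonane: x = 0.2148, y = 0.0558

x_toluene = 0.3850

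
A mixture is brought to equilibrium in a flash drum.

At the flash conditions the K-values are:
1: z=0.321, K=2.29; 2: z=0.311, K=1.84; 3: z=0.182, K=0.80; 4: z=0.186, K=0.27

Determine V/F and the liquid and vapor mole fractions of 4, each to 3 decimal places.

Rachford–Rice: g(V/F) = Σ zᵢ(Kᵢ−1)/(1+V/F(Kᵢ−1)) = 0.
Check two-phase: ΣzᵢKᵢ = 1.503 > 1 and Σzᵢ/Kᵢ = 1.226 > 1, so g(0) = 0.503 > 0 and g(1) = -0.226 < 0.
Iterate (Newton) starting at V/F = 0.58:
  V/F = 0.580: g = 0.1359, g' = -0.581 → V/F = 0.814
  V/F = 0.814: g = -0.0207, g' = -0.816 → V/F = 0.788
Converged at V/F = 0.788.
Compositions from xᵢ = zᵢ/(1+V/F(Kᵢ−1)), yᵢ = Kᵢxᵢ:
  1: x = 0.159, y = 0.365
  2: x = 0.187, y = 0.344
  3: x = 0.216, y = 0.173
  4: x = 0.438, y = 0.118

V/F = 0.788, x_4 = 0.438, y_4 = 0.118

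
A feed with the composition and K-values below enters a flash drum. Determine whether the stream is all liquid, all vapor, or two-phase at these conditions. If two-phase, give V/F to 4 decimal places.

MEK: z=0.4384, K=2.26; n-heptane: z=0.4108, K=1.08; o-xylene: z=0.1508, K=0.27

two-phase, V/F = 0.8601

ΣzᵢKᵢ = 1.4752; Σzᵢ/Kᵢ = 1.1329.
Both exceed 1, so a two-phase solution exists.
Material balance + equilibrium reduce to Σ zᵢ(Kᵢ−1)/(1+ψ(Kᵢ−1)) = 0.
Iterate (Newton) starting at ψ = 0.53:
  ψ = 0.5300: g = 0.18318, g' = -0.4664 → ψ = 0.9227
  ψ = 0.9227: g = -0.05123, g' = -0.9054 → ψ = 0.8661
  ψ = 0.8661: g = -0.00451, g' = -0.7558 → ψ = 0.8602
  ψ = 0.8602: g = -0.00004, g' = -0.7431 → ψ = 0.8601
Converged at ψ = 0.8601.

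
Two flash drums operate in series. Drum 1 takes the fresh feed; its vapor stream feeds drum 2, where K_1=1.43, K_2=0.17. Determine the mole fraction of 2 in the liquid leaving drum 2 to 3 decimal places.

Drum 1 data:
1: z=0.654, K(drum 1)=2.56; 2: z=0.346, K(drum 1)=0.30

Drum 1:
Rachford–Rice: g(ψ₁) = Σ zᵢ(Kᵢ−1)/(1+ψ₁(Kᵢ−1)) = 0.
Check two-phase: ΣzᵢKᵢ = 1.778 > 1 and Σzᵢ/Kᵢ = 1.409 > 1, so g(0) = 0.778 > 0 and g(1) = -0.409 < 0.
Newton iteration, ψ₁⁰ = 0.5:
  ψ₁ = 0.500: g = 0.2006, g' = -0.904 → ψ₁ = 0.722
  ψ₁ = 0.722: g = -0.0098, g' = -1.045 → ψ₁ = 0.713
  ψ₁ = 0.713: g = -0.0001, g' = -1.032 → ψ₁ = 0.712
Converged at ψ₁ = 0.712.
Drum-1 compositions:
  1: x = 0.310, y = 0.793
  2: x = 0.690, y = 0.207
Drum-2 feed = drum-1 vapor: z₂ = (0.7929, 0.2071).
Drum 2:
Material balance + equilibrium reduce to Σ zᵢ(Kᵢ−1)/(1+ψ₂(Kᵢ−1)) = 0.
Check two-phase: ΣzᵢKᵢ = 1.169 > 1 and Σzᵢ/Kᵢ = 1.773 > 1, so g(0) = 0.169 > 0 and g(1) = -0.773 < 0.
Binary case is linear: z₁(K₁−1)(1+ψ₂(K₂−1)) + z₂(K₂−1)(1+ψ₂(K₁−1)) = 0
⇒ ψ₂ = [z₁(K₁−1)+z₂(K₂−1)] / [−(K₁−1)(K₂−1)] = 0.1691/0.3569 = 0.474
  1: x = 0.659, y = 0.942
  2: x = 0.341, y = 0.058

x_2 (drum 2) = 0.341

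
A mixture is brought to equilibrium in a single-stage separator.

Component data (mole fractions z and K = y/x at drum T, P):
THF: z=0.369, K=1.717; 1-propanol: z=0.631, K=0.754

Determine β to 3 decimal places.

Material balance + equilibrium reduce to Σ zᵢ(Kᵢ−1)/(1+β(Kᵢ−1)) = 0.
g(0) = ΣzᵢKᵢ − 1 = 0.109 and g(1) = 1 − Σzᵢ/Kᵢ = -0.052, so a root lies in (0, 1).
Binary case is linear: z₁(K₁−1)(1+β(K₂−1)) + z₂(K₂−1)(1+β(K₁−1)) = 0
⇒ β = [z₁(K₁−1)+z₂(K₂−1)] / [−(K₁−1)(K₂−1)] = 0.1093/0.1764 = 0.620

β = 0.620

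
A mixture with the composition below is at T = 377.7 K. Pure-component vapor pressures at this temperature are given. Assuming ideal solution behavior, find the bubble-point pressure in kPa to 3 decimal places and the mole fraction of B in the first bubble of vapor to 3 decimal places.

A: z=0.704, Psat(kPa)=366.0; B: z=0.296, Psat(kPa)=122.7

Pbub = 293.983 kPa, y_B = 0.124

At the bubble point ψ → 0, so ΣzᵢKᵢ = 1 with Kᵢ = Pᵢˢᵃᵗ/P ⇒ P = ΣzᵢPᵢˢᵃᵗ.
P = 0.704·366.0 + 0.296·122.7 = 293.983 kPa
yᵢ = zᵢPᵢˢᵃᵗ/P ⇒ y_B = 0.296·122.7/293.983 = 0.124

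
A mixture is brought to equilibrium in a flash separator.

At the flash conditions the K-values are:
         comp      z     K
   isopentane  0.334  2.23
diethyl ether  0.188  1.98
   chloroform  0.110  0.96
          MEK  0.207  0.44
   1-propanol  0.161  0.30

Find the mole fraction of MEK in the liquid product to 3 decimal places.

x_MEK = 0.303

Material balance + equilibrium reduce to Σ zᵢ(Kᵢ−1)/(1+ψ(Kᵢ−1)) = 0.
Check two-phase: ΣzᵢKᵢ = 1.362 > 1 and Σzᵢ/Kᵢ = 1.366 > 1, so g(0) = 0.362 > 0 and g(1) = -0.366 < 0.
Iterate (Newton) starting at ψ = 0.5:
  ψ = 0.500: g = 0.0392, g' = -0.587 → ψ = 0.567
  ψ = 0.567: g = -0.0006, g' = -0.606 → ψ = 0.566
Converged at ψ = 0.566.
Compositions from xᵢ = zᵢ/(1+ψ(Kᵢ−1)), yᵢ = Kᵢxᵢ:
  isopentane: x = 0.197, y = 0.439
  diethyl ether: x = 0.121, y = 0.239
  chloroform: x = 0.113, y = 0.108
  MEK: x = 0.303, y = 0.133
  1-propanol: x = 0.267, y = 0.080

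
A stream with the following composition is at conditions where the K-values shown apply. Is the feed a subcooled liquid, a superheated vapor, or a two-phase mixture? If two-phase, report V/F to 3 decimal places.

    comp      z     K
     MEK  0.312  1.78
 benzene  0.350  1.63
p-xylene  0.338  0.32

ΣzᵢKᵢ = 1.234; Σzᵢ/Kᵢ = 1.446.
Both exceed 1, so a two-phase solution exists.
Newton–Raphson from ψ = 0.5:
  ψ = 0.500: g = -0.0055, g' = -0.537 → ψ = 0.490
Converged at ψ = 0.490.

two-phase, V/F = 0.490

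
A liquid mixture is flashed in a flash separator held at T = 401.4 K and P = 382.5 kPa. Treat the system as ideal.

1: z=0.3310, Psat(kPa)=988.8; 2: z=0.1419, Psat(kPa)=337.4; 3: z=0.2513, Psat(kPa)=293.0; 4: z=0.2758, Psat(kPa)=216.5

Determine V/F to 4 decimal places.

Raoult's law: Kᵢ = Pᵢˢᵃᵗ/P = Pᵢˢᵃᵗ/382.5.
  K_1 = 988.8/382.5 = 2.585098, K_2 = 337.4/382.5 = 0.882092, K_3 = 293.0/382.5 = 0.766013, K_4 = 216.5/382.5 = 0.566013
Material balance + equilibrium reduce to Σ zᵢ(Kᵢ−1)/(1+V/F(Kᵢ−1)) = 0.
Feasibility: ΣzᵢKᵢ = 1.3294, Σzᵢ/Kᵢ = 1.1042 — both > 1, two phases present.
Newton–Raphson from V/F = 0.5:
  V/F = 0.5000: g = 0.05546, g' = -0.3634 → V/F = 0.6526
  V/F = 0.6526: g = 0.00338, g' = -0.3235 → V/F = 0.6631
Converged at V/F = 0.6631.

V/F = 0.6631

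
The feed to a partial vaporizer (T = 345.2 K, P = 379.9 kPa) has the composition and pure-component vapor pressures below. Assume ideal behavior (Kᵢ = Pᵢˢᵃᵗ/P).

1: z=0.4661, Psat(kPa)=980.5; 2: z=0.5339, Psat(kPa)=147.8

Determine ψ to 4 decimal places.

Raoult's law: Kᵢ = Pᵢˢᵃᵗ/P = Pᵢˢᵃᵗ/379.9.
  K_1 = 980.5/379.9 = 2.580942, K_2 = 147.8/379.9 = 0.389050
Binary case is linear: z₁(K₁−1)(1+ψ(K₂−1)) + z₂(K₂−1)(1+ψ(K₁−1)) = 0
⇒ ψ = [z₁(K₁−1)+z₂(K₂−1)] / [−(K₁−1)(K₂−1)] = 0.41069/0.96588 = 0.4252

ψ = 0.4252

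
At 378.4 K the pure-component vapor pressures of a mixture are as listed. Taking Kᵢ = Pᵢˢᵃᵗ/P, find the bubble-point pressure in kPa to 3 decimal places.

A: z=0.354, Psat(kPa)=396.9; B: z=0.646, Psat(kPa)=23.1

Pbub = 155.425 kPa

At the bubble point ψ → 0, so ΣzᵢKᵢ = 1 with Kᵢ = Pᵢˢᵃᵗ/P ⇒ P = ΣzᵢPᵢˢᵃᵗ.
P = 0.354·396.9 + 0.646·23.1 = 155.425 kPa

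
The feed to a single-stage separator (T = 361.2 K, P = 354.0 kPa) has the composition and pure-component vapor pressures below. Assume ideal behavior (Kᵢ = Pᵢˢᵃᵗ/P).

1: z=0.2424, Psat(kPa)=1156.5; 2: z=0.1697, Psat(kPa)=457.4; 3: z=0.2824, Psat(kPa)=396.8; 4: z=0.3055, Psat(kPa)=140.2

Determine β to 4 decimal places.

Raoult's law: Kᵢ = Pᵢˢᵃᵗ/P = Pᵢˢᵃᵗ/354.0.
  K_1 = 1156.5/354.0 = 3.266949, K_2 = 457.4/354.0 = 1.292090, K_3 = 396.8/354.0 = 1.120904, K_4 = 140.2/354.0 = 0.396045
Rachford–Rice: g(β) = Σ zᵢ(Kᵢ−1)/(1+β(Kᵢ−1)) = 0.
g(0) = ΣzᵢKᵢ − 1 = 0.4487 and g(1) = 1 − Σzᵢ/Kᵢ = -0.2289, so a root lies in (0, 1).
Iterate (Newton) starting at β = 0.3:
  β = 0.3000: g = 0.18026, g' = -0.6236 → β = 0.5891
  β = 0.5891: g = 0.02307, g' = -0.5110 → β = 0.6342
  β = 0.6342: g = -0.00010, g' = -0.5162 → β = 0.6340
Converged at β = 0.6340.

β = 0.6340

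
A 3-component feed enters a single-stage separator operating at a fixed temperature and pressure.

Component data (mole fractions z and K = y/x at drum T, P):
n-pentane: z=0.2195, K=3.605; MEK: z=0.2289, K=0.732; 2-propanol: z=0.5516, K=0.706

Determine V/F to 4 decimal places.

Material balance + equilibrium reduce to Σ zᵢ(Kᵢ−1)/(1+V/F(Kᵢ−1)) = 0.
Check two-phase: ΣzᵢKᵢ = 1.3483 > 1 and Σzᵢ/Kᵢ = 1.1549 > 1, so g(0) = 0.3483 > 0 and g(1) = -0.1549 < 0.
Newton iteration, V/F⁰ = 0.7:
  V/F = 0.7000: g = -0.07719, g' = -0.2873 → V/F = 0.4314
  V/F = 0.4314: g = 0.01416, g' = -0.4138 → V/F = 0.4656
  V/F = 0.4656: g = 0.00042, g' = -0.3897 → V/F = 0.4667
Converged at V/F = 0.4667.

V/F = 0.4667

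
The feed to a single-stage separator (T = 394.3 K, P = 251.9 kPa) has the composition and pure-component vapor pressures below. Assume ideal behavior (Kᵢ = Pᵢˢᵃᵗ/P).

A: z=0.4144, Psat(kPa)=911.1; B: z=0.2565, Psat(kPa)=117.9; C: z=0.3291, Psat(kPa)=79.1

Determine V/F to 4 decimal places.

V/F = 0.4424

Raoult's law: Kᵢ = Pᵢˢᵃᵗ/P = Pᵢˢᵃᵗ/251.9.
  K_A = 911.1/251.9 = 3.616911, K_B = 117.9/251.9 = 0.468043, K_C = 79.1/251.9 = 0.314013
Material balance + equilibrium reduce to Σ zᵢ(Kᵢ−1)/(1+V/F(Kᵢ−1)) = 0.
Feasibility: ΣzᵢKᵢ = 1.7222, Σzᵢ/Kᵢ = 1.7106 — both > 1, two phases present.
Newton–Raphson from V/F = 0.64:
  V/F = 0.6400: g = -0.20390, g' = -1.0556 → V/F = 0.4469
  V/F = 0.4469: g = -0.00466, g' = -1.0500 → V/F = 0.4424
Converged at V/F = 0.4424.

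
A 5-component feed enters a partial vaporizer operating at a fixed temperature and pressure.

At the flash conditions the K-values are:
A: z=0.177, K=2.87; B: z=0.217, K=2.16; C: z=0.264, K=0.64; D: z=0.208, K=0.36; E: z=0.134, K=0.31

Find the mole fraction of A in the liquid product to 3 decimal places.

Iterate (Newton) starting at ψ = 0.5:
  ψ = 0.500: g = -0.1225, g' = -0.666 → ψ = 0.316
Converged at ψ = 0.316.
Compositions from xᵢ = zᵢ/(1+ψ(Kᵢ−1)), yᵢ = Kᵢxᵢ:
  A: x = 0.111, y = 0.319
  B: x = 0.159, y = 0.343
  C: x = 0.298, y = 0.191
  D: x = 0.261, y = 0.094
  E: x = 0.171, y = 0.053

x_A = 0.111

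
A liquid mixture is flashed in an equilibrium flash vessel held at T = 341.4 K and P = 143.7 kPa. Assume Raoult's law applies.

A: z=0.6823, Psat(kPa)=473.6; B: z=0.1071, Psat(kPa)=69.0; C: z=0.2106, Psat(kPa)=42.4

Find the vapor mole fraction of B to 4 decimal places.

y_B = 0.0966

Raoult's law: Kᵢ = Pᵢˢᵃᵗ/P = Pᵢˢᵃᵗ/143.7.
  K_A = 473.6/143.7 = 3.295755, K_B = 69.0/143.7 = 0.480167, K_C = 42.4/143.7 = 0.295059
Newton iteration, β⁰ = 0.5:
  β = 0.5000: g = 0.42478, g' = -1.0819 → β = 0.8926
  β = 0.8926: g = 0.00941, g' = -1.2488 → β = 0.9001
Converged at β = 0.9001.
Compositions from xᵢ = zᵢ/(1+β(Kᵢ−1)), yᵢ = Kᵢxᵢ:
  A: x = 0.2225, y = 0.7333
  B: x = 0.2013, y = 0.0966
  C: x = 0.5762, y = 0.1700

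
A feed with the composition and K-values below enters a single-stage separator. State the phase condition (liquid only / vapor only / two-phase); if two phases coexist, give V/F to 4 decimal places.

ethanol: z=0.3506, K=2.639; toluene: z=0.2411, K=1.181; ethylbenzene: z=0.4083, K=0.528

ΣzᵢKᵢ = 1.4256; Σzᵢ/Kᵢ = 1.1103.
Both exceed 1, so a two-phase solution exists.
Let ψ = V/F and solve Σ zᵢ(Kᵢ−1)/(1+ψ(Kᵢ−1)) = 0.
Newton iteration, ψ⁰ = 0.5:
  ψ = 0.5000: g = 0.10359, g' = -0.4470 → ψ = 0.7318
  ψ = 0.7318: g = 0.00541, g' = -0.4131 → ψ = 0.7448
Converged at ψ = 0.7448.

two-phase, V/F = 0.7448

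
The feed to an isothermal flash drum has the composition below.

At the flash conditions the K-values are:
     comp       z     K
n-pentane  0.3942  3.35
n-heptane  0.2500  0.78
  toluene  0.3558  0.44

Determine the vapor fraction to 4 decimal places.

ψ = 0.6328

Rachford–Rice: g(ψ) = Σ zᵢ(Kᵢ−1)/(1+ψ(Kᵢ−1)) = 0.
g(0) = ΣzᵢKᵢ − 1 = 0.6721 and g(1) = 1 − Σzᵢ/Kᵢ = -0.2468, so a root lies in (0, 1).
Iterate (Newton) starting at ψ = 0.5:
  ψ = 0.5000: g = 0.08739, g' = -0.6907 → ψ = 0.6265
  ψ = 0.6265: g = 0.00397, g' = -0.6372 → ψ = 0.6327
Converged at ψ = 0.6328.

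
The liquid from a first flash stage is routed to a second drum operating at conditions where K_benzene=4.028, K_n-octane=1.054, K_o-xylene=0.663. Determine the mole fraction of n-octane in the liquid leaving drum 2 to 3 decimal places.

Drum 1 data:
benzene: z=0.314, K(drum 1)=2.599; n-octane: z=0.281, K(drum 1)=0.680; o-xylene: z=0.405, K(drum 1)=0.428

Drum 1:
Iterate (Newton) starting at ψ₁ = 0.56:
  ψ₁ = 0.560: g = -0.1855, g' = -0.553 → ψ₁ = 0.225
  ψ₁ = 0.225: g = 0.0067, g' = -0.642 → ψ₁ = 0.235
Converged at ψ₁ = 0.235.
Drum-1 compositions:
  benzene: x = 0.228, y = 0.593
  n-octane: x = 0.304, y = 0.207
  o-xylene: x = 0.468, y = 0.200
Drum-2 feed = drum-1 liquid: z₂ = (0.2282, 0.3039, 0.4679).
Drum 2:
Newton–Raphson from ψ₂ = 0.5:
  ψ₂ = 0.500: g = 0.1012, g' = -0.409 → ψ₂ = 0.748
  ψ₂ = 0.748: g = 0.0167, g' = -0.292 → ψ₂ = 0.805
  ψ₂ = 0.805: g = 0.0004, g' = -0.278 → ψ₂ = 0.806
Converged at ψ₂ = 0.806.
  benzene: x = 0.066, y = 0.267
  n-octane: x = 0.291, y = 0.307
  o-xylene: x = 0.642, y = 0.426

x_n-octane (drum 2) = 0.291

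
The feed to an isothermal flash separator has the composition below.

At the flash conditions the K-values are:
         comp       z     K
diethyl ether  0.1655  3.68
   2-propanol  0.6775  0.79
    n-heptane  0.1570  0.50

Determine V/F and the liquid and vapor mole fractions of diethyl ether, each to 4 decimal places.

Rachford–Rice: g(V/F) = Σ zᵢ(Kᵢ−1)/(1+V/F(Kᵢ−1)) = 0.
Check two-phase: ΣzᵢKᵢ = 1.2228 > 1 and Σzᵢ/Kᵢ = 1.2166 > 1, so g(0) = 0.2228 > 0 and g(1) = -0.2166 < 0.
Newton–Raphson from V/F = 0.41:
  V/F = 0.4100: g = -0.04309, g' = -0.3677 → V/F = 0.2928
  V/F = 0.2928: g = 0.00495, g' = -0.4610 → V/F = 0.3036
  V/F = 0.3036: g = 0.00006, g' = -0.4501 → V/F = 0.3037
Converged at V/F = 0.3037.
Compositions from xᵢ = zᵢ/(1+V/F(Kᵢ−1)), yᵢ = Kᵢxᵢ:
  diethyl ether: x = 0.0912, y = 0.3358
  2-propanol: x = 0.7237, y = 0.5717
  n-heptane: x = 0.1851, y = 0.0926

V/F = 0.3037, x_diethyl ether = 0.0912, y_diethyl ether = 0.3358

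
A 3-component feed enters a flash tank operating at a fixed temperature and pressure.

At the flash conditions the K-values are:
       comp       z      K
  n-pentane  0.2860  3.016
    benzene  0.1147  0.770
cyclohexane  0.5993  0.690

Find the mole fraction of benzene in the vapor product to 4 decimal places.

Material balance + equilibrium reduce to Σ zᵢ(Kᵢ−1)/(1+V/F(Kᵢ−1)) = 0.
Check two-phase: ΣzᵢKᵢ = 1.3644 > 1 and Σzᵢ/Kᵢ = 1.1123 > 1, so g(0) = 0.3644 > 0 and g(1) = -0.1123 < 0.
Iterate (Newton) starting at V/F = 0.56:
  V/F = 0.5600: g = 0.01573, g' = -0.3488 → V/F = 0.6051
  V/F = 0.6051: g = 0.00040, g' = -0.3313 → V/F = 0.6063
Converged at V/F = 0.6063.
Compositions from xᵢ = zᵢ/(1+V/F(Kᵢ−1)), yᵢ = Kᵢxᵢ:
  n-pentane: x = 0.1287, y = 0.3881
  benzene: x = 0.1333, y = 0.1026
  cyclohexane: x = 0.7380, y = 0.5092

y_benzene = 0.1026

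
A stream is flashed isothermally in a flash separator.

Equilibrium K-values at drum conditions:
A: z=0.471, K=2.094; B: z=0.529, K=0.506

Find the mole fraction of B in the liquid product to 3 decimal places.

x_B = 0.689

Binary case is linear: z₁(K₁−1)(1+V/F(K₂−1)) + z₂(K₂−1)(1+V/F(K₁−1)) = 0
⇒ V/F = [z₁(K₁−1)+z₂(K₂−1)] / [−(K₁−1)(K₂−1)] = 0.2539/0.5404 = 0.470
Compositions from xᵢ = zᵢ/(1+V/F(Kᵢ−1)), yᵢ = Kᵢxᵢ:
  A: x = 0.311, y = 0.651
  B: x = 0.689, y = 0.349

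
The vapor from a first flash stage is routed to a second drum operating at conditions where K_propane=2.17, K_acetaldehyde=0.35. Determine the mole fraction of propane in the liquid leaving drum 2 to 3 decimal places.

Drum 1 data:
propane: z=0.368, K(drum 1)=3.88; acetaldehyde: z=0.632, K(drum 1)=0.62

Drum 1:
Newton–Raphson from ψ₁ = 0.59:
  ψ₁ = 0.590: g = 0.0831, g' = -0.571 → ψ₁ = 0.736
  ψ₁ = 0.736: g = 0.0065, g' = -0.490 → ψ₁ = 0.749
Converged at ψ₁ = 0.749.
Drum-1 compositions:
  propane: x = 0.117, y = 0.452
  acetaldehyde: x = 0.883, y = 0.548
Drum-2 feed = drum-1 vapor: z₂ = (0.4523, 0.5477).
Drum 2:
Binary case is linear: z₁(K₁−1)(1+ψ₂(K₂−1)) + z₂(K₂−1)(1+ψ₂(K₁−1)) = 0
⇒ ψ₂ = [z₁(K₁−1)+z₂(K₂−1)] / [−(K₁−1)(K₂−1)] = 0.1731/0.7605 = 0.228
  propane: x = 0.357, y = 0.775
  acetaldehyde: x = 0.643, y = 0.225

x_propane (drum 2) = 0.357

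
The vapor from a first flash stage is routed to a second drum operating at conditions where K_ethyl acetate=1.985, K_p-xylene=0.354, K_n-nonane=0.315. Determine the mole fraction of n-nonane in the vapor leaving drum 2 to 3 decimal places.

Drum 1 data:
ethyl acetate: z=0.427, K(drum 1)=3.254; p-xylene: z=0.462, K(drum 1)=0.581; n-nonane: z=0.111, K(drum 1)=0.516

Drum 1:
Newton–Raphson from ψ₁ = 0.5:
  ψ₁ = 0.500: g = 0.1367, g' = -0.655 → ψ₁ = 0.709
  ψ₁ = 0.709: g = 0.0133, g' = -0.546 → ψ₁ = 0.733
Converged at ψ₁ = 0.733.
Drum-1 compositions:
  ethyl acetate: x = 0.161, y = 0.524
  p-xylene: x = 0.667, y = 0.388
  n-nonane: x = 0.172, y = 0.089
Drum-2 feed = drum-1 vapor: z₂ = (0.5237, 0.3875, 0.0888).
Drum 2:
Let ψ₂ = V/F and solve Σ zᵢ(Kᵢ−1)/(1+ψ₂(Kᵢ−1)) = 0.
Check two-phase: ΣzᵢKᵢ = 1.205 > 1 and Σzᵢ/Kᵢ = 1.640 > 1, so g(0) = 0.205 > 0 and g(1) = -0.640 < 0.
Iterate (Newton) starting at ψ₂ = 0.5:
  ψ₂ = 0.500: g = -0.1167, g' = -0.677 → ψ₂ = 0.328
  ψ₂ = 0.328: g = -0.0061, g' = -0.620 → ψ₂ = 0.318
Converged at ψ₂ = 0.318.
  ethyl acetate: x = 0.399, y = 0.792
  p-xylene: x = 0.488, y = 0.173
  n-nonane: x = 0.114, y = 0.036

y_n-nonane (drum 2) = 0.036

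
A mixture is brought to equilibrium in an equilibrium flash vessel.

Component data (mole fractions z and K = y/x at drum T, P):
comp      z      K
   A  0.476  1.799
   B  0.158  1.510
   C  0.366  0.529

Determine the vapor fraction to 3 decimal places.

Newton iteration, ψ⁰ = 0.67:
  ψ = 0.670: g = 0.0559, g' = -0.325 → ψ = 0.842
  ψ = 0.842: g = -0.0019, g' = -0.352 → ψ = 0.836
Converged at ψ = 0.836.

ψ = 0.836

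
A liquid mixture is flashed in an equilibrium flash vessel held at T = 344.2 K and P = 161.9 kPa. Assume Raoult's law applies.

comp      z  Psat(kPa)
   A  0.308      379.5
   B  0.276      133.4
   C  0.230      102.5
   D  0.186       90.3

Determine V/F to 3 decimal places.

V/F = 0.454

Raoult's law: Kᵢ = Pᵢˢᵃᵗ/P = Pᵢˢᵃᵗ/161.9.
  K_A = 379.5/161.9 = 2.34404, K_B = 133.4/161.9 = 0.82397, K_C = 102.5/161.9 = 0.63311, K_D = 90.3/161.9 = 0.55775
Material balance + equilibrium reduce to Σ zᵢ(Kᵢ−1)/(1+V/F(Kᵢ−1)) = 0.
g(0) = ΣzᵢKᵢ − 1 = 0.199 and g(1) = 1 − Σzᵢ/Kᵢ = -0.163, so a root lies in (0, 1).
Newton–Raphson from V/F = 0.5:
  V/F = 0.500: g = -0.0146, g' = -0.316 → V/F = 0.454
Converged at V/F = 0.454.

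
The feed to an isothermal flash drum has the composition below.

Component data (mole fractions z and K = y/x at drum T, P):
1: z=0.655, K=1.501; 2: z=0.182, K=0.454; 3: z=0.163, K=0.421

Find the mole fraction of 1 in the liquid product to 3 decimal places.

x_1 = 0.529

Material balance + equilibrium reduce to Σ zᵢ(Kᵢ−1)/(1+V/F(Kᵢ−1)) = 0.
Feasibility: ΣzᵢKᵢ = 1.134, Σzᵢ/Kᵢ = 1.224 — both > 1, two phases present.
Newton–Raphson from V/F = 0.5:
  V/F = 0.500: g = -0.0071, g' = -0.316 → V/F = 0.478
  V/F = 0.478: g = -0.0001, g' = -0.311 → V/F = 0.477
Converged at V/F = 0.477.
Compositions from xᵢ = zᵢ/(1+V/F(Kᵢ−1)), yᵢ = Kᵢxᵢ:
  1: x = 0.529, y = 0.793
  2: x = 0.246, y = 0.112
  3: x = 0.225, y = 0.095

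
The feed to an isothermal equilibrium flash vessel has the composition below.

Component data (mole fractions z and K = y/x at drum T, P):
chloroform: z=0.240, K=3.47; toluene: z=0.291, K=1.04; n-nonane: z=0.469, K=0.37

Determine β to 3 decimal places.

β = 0.284

Let β = V/F and solve Σ zᵢ(Kᵢ−1)/(1+β(Kᵢ−1)) = 0.
Check two-phase: ΣzᵢKᵢ = 1.309 > 1 and Σzᵢ/Kᵢ = 1.617 > 1, so g(0) = 0.309 > 0 and g(1) = -0.617 < 0.
Newton iteration, β⁰ = 0.5:
  β = 0.500: g = -0.1547, g' = -0.690 → β = 0.276
  β = 0.276: g = 0.0064, g' = -0.791 → β = 0.284
Converged at β = 0.284.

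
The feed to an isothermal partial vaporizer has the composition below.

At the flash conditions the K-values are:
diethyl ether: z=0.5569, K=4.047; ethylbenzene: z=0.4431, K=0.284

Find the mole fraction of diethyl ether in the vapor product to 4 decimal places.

y_diethyl ether = 0.7700

Material balance + equilibrium reduce to Σ zᵢ(Kᵢ−1)/(1+V/F(Kᵢ−1)) = 0.
Feasibility: ΣzᵢKᵢ = 2.3796, Σzᵢ/Kᵢ = 1.6978 — both > 1, two phases present.
Binary case is linear: z₁(K₁−1)(1+V/F(K₂−1)) + z₂(K₂−1)(1+V/F(K₁−1)) = 0
⇒ V/F = [z₁(K₁−1)+z₂(K₂−1)] / [−(K₁−1)(K₂−1)] = 1.37961/2.18165 = 0.6324
Compositions from xᵢ = zᵢ/(1+V/F(Kᵢ−1)), yᵢ = Kᵢxᵢ:
  diethyl ether: x = 0.1903, y = 0.7700
  ethylbenzene: x = 0.8097, y = 0.2300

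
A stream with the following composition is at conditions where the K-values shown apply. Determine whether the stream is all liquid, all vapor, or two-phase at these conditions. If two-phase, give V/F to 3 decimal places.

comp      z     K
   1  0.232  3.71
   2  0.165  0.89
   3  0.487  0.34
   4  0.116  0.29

ΣzᵢKᵢ = 1.207; Σzᵢ/Kᵢ = 2.080.
Both exceed 1, so a two-phase solution exists.
Material balance + equilibrium reduce to Σ zᵢ(Kᵢ−1)/(1+ψ(Kᵢ−1)) = 0.
Newton iteration, ψ⁰ = 0.5:
  ψ = 0.500: g = -0.3597, g' = -0.923 → ψ = 0.110
  ψ = 0.110: g = 0.0298, g' = -1.328 → ψ = 0.133
Converged at ψ = 0.133.

two-phase, V/F = 0.133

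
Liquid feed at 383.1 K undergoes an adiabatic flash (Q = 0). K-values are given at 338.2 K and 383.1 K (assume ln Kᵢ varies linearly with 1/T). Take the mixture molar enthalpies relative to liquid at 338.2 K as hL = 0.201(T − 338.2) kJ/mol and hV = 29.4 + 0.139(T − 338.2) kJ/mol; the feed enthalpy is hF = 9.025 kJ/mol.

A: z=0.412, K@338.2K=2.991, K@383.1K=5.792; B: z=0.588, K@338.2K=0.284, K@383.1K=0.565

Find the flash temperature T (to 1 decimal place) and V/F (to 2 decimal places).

T = 339.7 K, V/F = 0.30

Adiabatic flash: solve Rachford–Rice at each trial T, then check hF = ψ·hV(T) + (1−ψ)·hL(T).
  T = 338.2 K: K = (2.991, 0.284), RR gives ψ = 0.280, H_out = 8.235 kJ/mol
  T = 383.1 K: K = (5.792, 0.565), RR gives ψ = 0.824, H_out = 30.968 kJ/mol
  T = 360.6 K: K = (4.246, 0.409), RR gives ψ = 0.516, H_out = 18.953 kJ/mol
  T = 349.4 K: K = (3.584, 0.343), RR gives ψ = 0.399, H_out = 13.713 kJ/mol
  T = 343.8 K: K = (3.279, 0.312), RR gives ψ = 0.341, H_out = 11.039 kJ/mol
  T = 341.0 K: K = (3.133, 0.298), RR gives ψ = 0.311, H_out = 9.658 kJ/mol
  T = 339.6 K: K = (3.061, 0.291), RR gives ψ = 0.296, H_out = 8.953 kJ/mol
Linear interpolation between T = 339.6 (H_out = 8.953) and T = 341.0 (H_out = 9.658) on hF = 9.025 gives T ≈ 339.7 K, at which ψ = 0.30.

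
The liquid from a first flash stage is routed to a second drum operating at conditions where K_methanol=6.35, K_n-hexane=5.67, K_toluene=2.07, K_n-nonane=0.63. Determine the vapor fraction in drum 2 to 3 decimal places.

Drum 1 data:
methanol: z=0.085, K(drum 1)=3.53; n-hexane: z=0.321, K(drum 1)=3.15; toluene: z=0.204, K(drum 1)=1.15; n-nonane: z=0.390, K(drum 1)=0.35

Drum 1:
Iterate (Newton) starting at ψ₁ = 0.5:
  ψ₁ = 0.500: g = 0.0805, g' = -0.816 → ψ₁ = 0.599
Converged at ψ₁ = 0.599.
Drum-1 compositions:
  methanol: x = 0.034, y = 0.119
  n-hexane: x = 0.140, y = 0.442
  toluene: x = 0.187, y = 0.215
  n-nonane: x = 0.639, y = 0.224
Drum-2 feed = drum-1 liquid: z₂ = (0.0338, 0.1403, 0.1872, 0.6387).
Drum 2:
Newton–Raphson from ψ₂ = 0.44:
  ψ₂ = 0.440: g = 0.1222, g' = -0.638 → ψ₂ = 0.632
  ψ₂ = 0.632: g = 0.0182, g' = -0.472 → ψ₂ = 0.670
  ψ₂ = 0.670: g = 0.0004, g' = -0.453 → ψ₂ = 0.671
Converged at ψ₂ = 0.671.
  methanol: x = 0.007, y = 0.047
  n-hexane: x = 0.034, y = 0.192
  toluene: x = 0.109, y = 0.226
  n-nonane: x = 0.850, y = 0.535

V/F (drum 2) = 0.671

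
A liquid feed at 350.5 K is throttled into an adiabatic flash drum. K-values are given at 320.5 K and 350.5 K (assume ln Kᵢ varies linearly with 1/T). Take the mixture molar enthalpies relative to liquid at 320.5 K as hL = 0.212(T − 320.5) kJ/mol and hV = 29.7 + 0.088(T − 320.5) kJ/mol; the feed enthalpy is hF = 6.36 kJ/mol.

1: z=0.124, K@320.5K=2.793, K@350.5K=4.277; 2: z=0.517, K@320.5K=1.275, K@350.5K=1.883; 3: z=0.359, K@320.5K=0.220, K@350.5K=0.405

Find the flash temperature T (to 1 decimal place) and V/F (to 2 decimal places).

T = 322.9 K, V/F = 0.20

Adiabatic flash: solve Rachford–Rice at each trial T, then check hF = ψ·hV(T) + (1−ψ)·hL(T).
  T = 320.5 K: K = (2.793, 1.275, 0.220), RR gives ψ = 0.140, H_out = 4.173 kJ/mol
  T = 350.5 K: K = (4.277, 1.883, 0.405), RR gives ψ = 0.760, H_out = 26.092 kJ/mol
  T = 335.5 K: K = (3.489, 1.563, 0.303), RR gives ψ = 0.470, H_out = 16.264 kJ/mol
  T = 328.0 K: K = (3.130, 1.415, 0.259), RR gives ψ = 0.316, H_out = 10.688 kJ/mol
  T = 324.2 K: K = (2.956, 1.343, 0.239), RR gives ψ = 0.231, H_out = 7.527 kJ/mol
  T = 322.4 K: K = (2.876, 1.310, 0.229), RR gives ψ = 0.188, H_out = 5.931 kJ/mol
Linear interpolation between T = 322.4 (H_out = 5.931) and T = 324.2 (H_out = 7.527) on hF = 6.36 gives T ≈ 322.9 K, at which ψ = 0.20.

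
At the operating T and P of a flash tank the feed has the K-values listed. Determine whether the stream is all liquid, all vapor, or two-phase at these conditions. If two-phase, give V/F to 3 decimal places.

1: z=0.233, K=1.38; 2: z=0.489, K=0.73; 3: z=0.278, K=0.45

ΣzᵢKᵢ = 0.804; Σzᵢ/Kᵢ = 1.456.
Since ΣzᵢKᵢ < 1 the mixture is below its bubble point — single liquid phase.

all liquid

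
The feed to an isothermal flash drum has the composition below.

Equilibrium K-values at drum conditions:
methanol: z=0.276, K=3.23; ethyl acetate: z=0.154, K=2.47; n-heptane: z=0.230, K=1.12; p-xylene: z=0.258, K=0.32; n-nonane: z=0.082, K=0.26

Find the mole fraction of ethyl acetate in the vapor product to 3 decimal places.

y_ethyl acetate = 0.201

Newton–Raphson from β = 0.5:
  β = 0.500: g = 0.0854, g' = -0.807 → β = 0.606
  β = 0.606: g = -0.0010, g' = -0.837 → β = 0.605
Converged at β = 0.605.
Compositions from xᵢ = zᵢ/(1+β(Kᵢ−1)), yᵢ = Kᵢxᵢ:
  methanol: x = 0.118, y = 0.380
  ethyl acetate: x = 0.082, y = 0.201
  n-heptane: x = 0.214, y = 0.240
  p-xylene: x = 0.438, y = 0.140
  n-nonane: x = 0.148, y = 0.039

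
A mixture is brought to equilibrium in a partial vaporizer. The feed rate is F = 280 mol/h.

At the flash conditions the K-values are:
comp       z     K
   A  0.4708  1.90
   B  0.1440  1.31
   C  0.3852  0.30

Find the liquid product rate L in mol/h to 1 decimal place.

Rachford–Rice: g(V/F) = Σ zᵢ(Kᵢ−1)/(1+V/F(Kᵢ−1)) = 0.
Feasibility: ΣzᵢKᵢ = 1.1987, Σzᵢ/Kᵢ = 1.6417 — both > 1, two phases present.
Newton–Raphson from V/F = 0.5:
  V/F = 0.5000: g = -0.08396, g' = -0.6385 → V/F = 0.3685
  V/F = 0.3685: g = -0.00512, g' = -0.5690 → V/F = 0.3595
Converged at V/F = 0.3595.
Then V = V/F·F = 0.3595·280 = 100.7 mol/h and L = F − V = 179.3 mol/h.

L = 179.3 mol/h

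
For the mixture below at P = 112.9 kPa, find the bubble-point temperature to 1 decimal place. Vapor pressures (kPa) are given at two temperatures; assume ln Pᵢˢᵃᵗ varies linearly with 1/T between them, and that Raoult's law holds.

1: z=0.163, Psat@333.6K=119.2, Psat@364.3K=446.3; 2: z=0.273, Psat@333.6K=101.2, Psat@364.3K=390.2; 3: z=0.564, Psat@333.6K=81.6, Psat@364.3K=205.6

Bubble-point temperature: ΣzᵢPᵢˢᵃᵗ(T) = P. Interpolate ln Pᵢˢᵃᵗ = aᵢ + bᵢ/T.
  T = 333.6 K: ΣzᵢPᵢˢᵃᵗ = 93.08 kPa
  T = 364.3 K: ΣzᵢPᵢˢᵃᵗ = 295.23 kPa
  T = 349.0 K: ΣzᵢPᵢˢᵃᵗ = 169.46 kPa
  T = 341.3 K: ΣzᵢPᵢˢᵃᵗ = 126.26 kPa
  T = 337.5 K: ΣzᵢPᵢˢᵃᵗ = 108.77 kPa
  T = 339.4 K: ΣzᵢPᵢˢᵃᵗ = 117.23 kPa
Interpolating between 337.5 K and 339.4 K gives T ≈ 338.4 K.

T = 338.4 K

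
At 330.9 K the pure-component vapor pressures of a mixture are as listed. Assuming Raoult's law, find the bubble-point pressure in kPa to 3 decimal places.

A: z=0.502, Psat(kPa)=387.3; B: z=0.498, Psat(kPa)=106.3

Pbub = 247.362 kPa

At the bubble point ψ → 0, so ΣzᵢKᵢ = 1 with Kᵢ = Pᵢˢᵃᵗ/P ⇒ P = ΣzᵢPᵢˢᵃᵗ.
P = 0.502·387.3 + 0.498·106.3 = 247.362 kPa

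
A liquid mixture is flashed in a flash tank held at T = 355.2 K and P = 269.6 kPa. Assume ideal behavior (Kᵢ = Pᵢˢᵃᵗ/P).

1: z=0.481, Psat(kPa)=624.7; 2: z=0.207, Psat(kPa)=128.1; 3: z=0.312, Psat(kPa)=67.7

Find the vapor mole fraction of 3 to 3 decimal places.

Raoult's law: Kᵢ = Pᵢˢᵃᵗ/P = Pᵢˢᵃᵗ/269.6.
  K_1 = 624.7/269.6 = 2.31714, K_2 = 128.1/269.6 = 0.47515, K_3 = 67.7/269.6 = 0.25111
Let ψ = V/F and solve Σ zᵢ(Kᵢ−1)/(1+ψ(Kᵢ−1)) = 0.
g(0) = ΣzᵢKᵢ − 1 = 0.291 and g(1) = 1 − Σzᵢ/Kᵢ = -0.886, so a root lies in (0, 1).
Newton–Raphson from ψ = 0.5:
  ψ = 0.500: g = -0.1388, g' = -0.855 → ψ = 0.338
  ψ = 0.338: g = -0.0063, g' = -0.797 → ψ = 0.330
Converged at ψ = 0.330.
Compositions from xᵢ = zᵢ/(1+ψ(Kᵢ−1)), yᵢ = Kᵢxᵢ:
  1: x = 0.335, y = 0.777
  2: x = 0.250, y = 0.119
  3: x = 0.414, y = 0.104

y_3 = 0.104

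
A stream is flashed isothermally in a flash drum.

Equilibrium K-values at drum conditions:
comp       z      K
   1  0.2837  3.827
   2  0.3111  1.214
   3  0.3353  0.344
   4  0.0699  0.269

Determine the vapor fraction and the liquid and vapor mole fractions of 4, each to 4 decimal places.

ψ = 0.4811, x_4 = 0.1078, y_4 = 0.0290

Rachford–Rice: g(ψ) = Σ zᵢ(Kᵢ−1)/(1+ψ(Kᵢ−1)) = 0.
Check two-phase: ΣzᵢKᵢ = 1.5975 > 1 and Σzᵢ/Kᵢ = 1.5650 > 1, so g(0) = 0.5975 > 0 and g(1) = -0.5650 < 0.
Newton–Raphson from ψ = 0.5:
  ψ = 0.5000: g = -0.01540, g' = -0.8132 → ψ = 0.4811
Converged at ψ = 0.4811.
Compositions from xᵢ = zᵢ/(1+ψ(Kᵢ−1)), yᵢ = Kᵢxᵢ:
  1: x = 0.1202, y = 0.4600
  2: x = 0.2821, y = 0.3424
  3: x = 0.4899, y = 0.1685
  4: x = 0.1078, y = 0.0290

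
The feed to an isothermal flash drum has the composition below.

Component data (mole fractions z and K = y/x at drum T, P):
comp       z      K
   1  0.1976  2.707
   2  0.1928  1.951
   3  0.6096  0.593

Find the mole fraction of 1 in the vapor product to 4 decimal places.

Material balance + equilibrium reduce to Σ zᵢ(Kᵢ−1)/(1+β(Kᵢ−1)) = 0.
Check two-phase: ΣzᵢKᵢ = 1.2725 > 1 and Σzᵢ/Kᵢ = 1.1998 > 1, so g(0) = 0.2725 > 0 and g(1) = -0.1998 < 0.
Iterate (Newton) starting at β = 0.42:
  β = 0.4200: g = 0.02821, g' = -0.4313 → β = 0.4854
  β = 0.4854: g = 0.00071, g' = -0.4106 → β = 0.4871
Converged at β = 0.4871.
Compositions from xᵢ = zᵢ/(1+β(Kᵢ−1)), yᵢ = Kᵢxᵢ:
  1: x = 0.1079, y = 0.2920
  2: x = 0.1318, y = 0.2571
  3: x = 0.7604, y = 0.4509

y_1 = 0.2920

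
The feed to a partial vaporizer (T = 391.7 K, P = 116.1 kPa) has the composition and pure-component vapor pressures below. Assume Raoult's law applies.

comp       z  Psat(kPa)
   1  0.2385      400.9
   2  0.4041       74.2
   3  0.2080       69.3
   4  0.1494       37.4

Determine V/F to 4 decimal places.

Raoult's law: Kᵢ = Pᵢˢᵃᵗ/P = Pᵢˢᵃᵗ/116.1.
  K_1 = 400.9/116.1 = 3.453058, K_2 = 74.2/116.1 = 0.639104, K_3 = 69.3/116.1 = 0.596899, K_4 = 37.4/116.1 = 0.322136
Rachford–Rice: g(V/F) = Σ zᵢ(Kᵢ−1)/(1+V/F(Kᵢ−1)) = 0.
g(0) = ΣzᵢKᵢ − 1 = 0.2541 and g(1) = 1 − Σzᵢ/Kᵢ = -0.5136, so a root lies in (0, 1).
Newton–Raphson from V/F = 0.5:
  V/F = 0.5000: g = -0.17339, g' = -0.5780 → V/F = 0.2000
  V/F = 0.2000: g = 0.02696, g' = -0.8389 → V/F = 0.2321
  V/F = 0.2321: g = 0.00092, g' = -0.7832 → V/F = 0.2333
Converged at V/F = 0.2333.

V/F = 0.2333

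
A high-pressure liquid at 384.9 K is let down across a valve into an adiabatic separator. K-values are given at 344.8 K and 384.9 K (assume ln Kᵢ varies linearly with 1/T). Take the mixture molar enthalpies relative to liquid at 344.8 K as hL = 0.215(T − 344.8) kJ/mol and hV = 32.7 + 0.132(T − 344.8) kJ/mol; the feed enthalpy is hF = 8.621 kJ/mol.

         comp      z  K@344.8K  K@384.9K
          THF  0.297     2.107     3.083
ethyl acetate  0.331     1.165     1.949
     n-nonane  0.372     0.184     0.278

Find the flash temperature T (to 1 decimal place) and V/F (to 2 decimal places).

Adiabatic flash: solve Rachford–Rice at each trial T, then check hF = ψ·hV(T) + (1−ψ)·hL(T).
  T = 344.8 K: K = (2.107, 1.165, 0.184), RR gives ψ = 0.132, H_out = 4.323 kJ/mol
  T = 384.9 K: K = (3.083, 1.949, 0.278), RR gives ψ = 0.601, H_out = 26.283 kJ/mol
  T = 364.9 K: K = (2.577, 1.529, 0.229), RR gives ψ = 0.421, H_out = 17.384 kJ/mol
  T = 354.9 K: K = (2.338, 1.341, 0.206), RR gives ψ = 0.297, H_out = 11.646 kJ/mol
  T = 349.9 K: K = (2.222, 1.252, 0.195), RR gives ψ = 0.222, H_out = 8.255 kJ/mol
  T = 352.4 K: K = (2.280, 1.296, 0.200), RR gives ψ = 0.261, H_out = 10.002 kJ/mol
  T = 351.1 K: K = (2.250, 1.273, 0.198), RR gives ψ = 0.241, H_out = 9.107 kJ/mol
Linear interpolation between T = 349.9 (H_out = 8.255) and T = 351.1 (H_out = 9.107) on hF = 8.621 gives T ≈ 350.4 K, at which ψ = 0.23.

T = 350.4 K, V/F = 0.23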